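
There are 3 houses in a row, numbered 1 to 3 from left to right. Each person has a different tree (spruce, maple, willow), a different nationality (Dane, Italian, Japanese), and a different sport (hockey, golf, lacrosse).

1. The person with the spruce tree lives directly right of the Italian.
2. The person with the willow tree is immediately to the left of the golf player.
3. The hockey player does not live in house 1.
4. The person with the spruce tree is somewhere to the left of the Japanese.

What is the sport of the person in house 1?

lacrosse

From clue 4, the person with the spruce tree must be in house 2.
By clue 4, the Japanese is in house 3.
House 1 tree: only willow fits.
House 3's tree must be maple (nothing else left).
House 1 sport: only lacrosse fits.
The Italian is in house 1 (clue 1).
The golf player is in house 2 (clue 2).
House 2 nationality: only Dane fits.
House 3's sport must be hockey (nothing else left).
So: house 1 = willow/Italian/lacrosse, house 2 = spruce/Dane/golf, house 3 = maple/Japanese/hockey.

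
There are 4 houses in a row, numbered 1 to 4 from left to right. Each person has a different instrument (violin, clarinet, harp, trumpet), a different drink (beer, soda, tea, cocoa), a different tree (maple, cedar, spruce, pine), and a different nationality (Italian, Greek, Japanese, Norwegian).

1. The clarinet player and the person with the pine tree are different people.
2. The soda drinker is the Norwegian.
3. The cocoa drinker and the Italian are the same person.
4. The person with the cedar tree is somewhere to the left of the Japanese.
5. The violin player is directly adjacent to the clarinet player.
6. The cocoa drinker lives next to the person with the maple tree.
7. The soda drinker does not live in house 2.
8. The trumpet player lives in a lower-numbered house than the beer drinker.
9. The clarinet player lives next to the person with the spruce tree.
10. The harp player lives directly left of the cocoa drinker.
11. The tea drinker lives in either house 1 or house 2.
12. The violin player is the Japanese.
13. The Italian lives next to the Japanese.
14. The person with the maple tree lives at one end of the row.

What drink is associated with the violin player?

beer

The harp player is narrowed to house 1 or 2; consider each.
Placing it in house 1 leads to a contradiction, so it's in house 2.
Clue 10: the cocoa drinker is in house 3.
Clue 3: the Italian is in house 3.
From clue 6, the person with the maple tree must be in house 4.
Clue 13 places the Japanese in house 4.
House 1 instrument: only trumpet fits.
That leaves Norwegian as the nationality for house 1.
House 2 nationality: only Greek fits.
By clue 2, the soda drinker is in house 1.
Clue 12: the violin player is in house 4.
The only instrument still possible for house 3 is clarinet.
The only drink still possible for house 2 is tea.
That leaves beer as the drink for house 4.
Clue 9 places the person with the spruce tree in house 2.
That leaves pine as the tree for house 1.
House 3 tree: only cedar fits.
So: house 1 = trumpet/soda/pine/Norwegian, house 2 = harp/tea/spruce/Greek, house 3 = clarinet/cocoa/cedar/Italian, house 4 = violin/beer/maple/Japanese.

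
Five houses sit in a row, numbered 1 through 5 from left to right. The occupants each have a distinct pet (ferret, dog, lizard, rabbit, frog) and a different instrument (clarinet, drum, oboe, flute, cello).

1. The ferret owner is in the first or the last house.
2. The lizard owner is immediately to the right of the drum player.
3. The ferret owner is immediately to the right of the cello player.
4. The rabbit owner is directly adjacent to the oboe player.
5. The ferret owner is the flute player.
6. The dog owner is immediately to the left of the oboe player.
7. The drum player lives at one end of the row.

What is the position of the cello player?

From clue 3, the ferret owner must be in house 5.
Clue 3 places the cello player in house 4.
From clue 5, the flute player must be in house 5.
Clue 7: the drum player is in house 1.
By clue 2, the lizard owner is in house 2.
The oboe player is in house 2 (clue 6).
So house 1 gets dog for pet.
That leaves clarinet as the instrument for house 3.
The rabbit owner is in house 3 (clue 4).
House 4 pet: only frog fits.
So: house 1 = dog/drum, house 2 = lizard/oboe, house 3 = rabbit/clarinet, house 4 = frog/cello, house 5 = ferret/flute.

4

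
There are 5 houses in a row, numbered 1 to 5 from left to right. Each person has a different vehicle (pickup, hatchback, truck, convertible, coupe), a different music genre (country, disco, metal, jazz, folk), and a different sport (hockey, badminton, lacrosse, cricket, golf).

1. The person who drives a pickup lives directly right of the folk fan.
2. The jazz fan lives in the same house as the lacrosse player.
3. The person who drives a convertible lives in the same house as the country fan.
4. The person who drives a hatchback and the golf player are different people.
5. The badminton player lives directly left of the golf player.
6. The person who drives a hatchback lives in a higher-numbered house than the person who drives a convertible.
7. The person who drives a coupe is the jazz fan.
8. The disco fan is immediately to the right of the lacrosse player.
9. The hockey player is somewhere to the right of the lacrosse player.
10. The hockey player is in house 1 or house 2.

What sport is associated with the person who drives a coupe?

Clue 10 places the hockey player in house 2.
Clue 9 places the lacrosse player in house 1.
The jazz fan is in house 1 (clue 2).
The person who drives a coupe is in house 1 (clue 7).
From clue 8, the disco fan must be in house 2.
So house 5 gets metal for music genre.
The only vehicle still possible for house 2 is truck.
That leaves convertible as the vehicle for house 3.
Clue 3 places the country fan in house 3.
The only music genre still possible for house 4 is folk.
The person who drives a pickup is in house 5 (clue 1).
House 4 vehicle: only hatchback fits.
From clue 4, the golf player must be in house 5.
From clue 5, the badminton player must be in house 4.
That leaves cricket as the sport for house 3.
So: house 1 = coupe/jazz/lacrosse, house 2 = truck/disco/hockey, house 3 = convertible/country/cricket, house 4 = hatchback/folk/badminton, house 5 = pickup/metal/golf.

lacrosse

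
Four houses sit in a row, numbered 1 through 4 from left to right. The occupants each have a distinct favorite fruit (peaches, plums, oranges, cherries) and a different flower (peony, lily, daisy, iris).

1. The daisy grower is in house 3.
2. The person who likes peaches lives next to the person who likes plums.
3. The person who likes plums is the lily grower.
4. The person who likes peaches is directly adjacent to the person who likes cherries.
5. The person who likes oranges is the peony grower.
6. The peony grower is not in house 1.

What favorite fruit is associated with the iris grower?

peaches

Clue 1 places the daisy grower in house 3.
The person who likes oranges is narrowed to house 2 or 4; consider each.
Placing it in house 2 leads to a contradiction, so it's in house 4.
By clue 5, the peony grower is in house 4.
The person who likes plums is narrowed to house 1 or 2; consider each.
Placing it in house 2 leads to a contradiction, so it's in house 1.
From clue 2, the person who likes peaches must be in house 2.
From clue 3, the lily grower must be in house 1.
House 3 favorite fruit: only cherries fits.
The only flower still possible for house 2 is iris.
So: house 1 = plums/lily, house 2 = peaches/iris, house 3 = cherries/daisy, house 4 = oranges/peony.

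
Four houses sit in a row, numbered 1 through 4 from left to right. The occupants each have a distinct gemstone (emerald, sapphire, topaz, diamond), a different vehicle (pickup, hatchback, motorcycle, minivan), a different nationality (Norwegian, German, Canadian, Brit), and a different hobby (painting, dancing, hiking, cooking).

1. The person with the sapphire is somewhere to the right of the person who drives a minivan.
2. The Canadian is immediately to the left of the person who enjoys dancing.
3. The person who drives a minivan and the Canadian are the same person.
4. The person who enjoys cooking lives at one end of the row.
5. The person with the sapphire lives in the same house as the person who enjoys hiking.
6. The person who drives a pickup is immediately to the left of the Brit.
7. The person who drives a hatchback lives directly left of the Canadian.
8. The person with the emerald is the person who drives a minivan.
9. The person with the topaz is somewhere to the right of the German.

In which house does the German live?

So house 4 gets motorcycle for vehicle.
House 1 gemstone: only diamond fits.
House 2 hobby: only painting fits.
House 1's hobby must be cooking (nothing else left).
The person with the emerald is narrowed to house 2 or 3; consider each.
Placing it in house 3 leads to a contradiction, so it's in house 2.
The person who drives a minivan is in house 2 (clue 8).
That leaves pickup as the vehicle for house 3.
Clue 3 places the Canadian in house 2.
From clue 6, the Brit must be in house 4.
So house 1 gets hatchback for vehicle.
Clue 2: the person who enjoys dancing is in house 3.
House 4's hobby must be hiking (nothing else left).
Clue 5: the person with the sapphire is in house 4.
The only gemstone still possible for house 3 is topaz.
Clue 9: the German is in house 1.
House 3 nationality: only Norwegian fits.
So: house 1 = diamond/hatchback/German/cooking, house 2 = emerald/minivan/Canadian/painting, house 3 = topaz/pickup/Norwegian/dancing, house 4 = sapphire/motorcycle/Brit/hiking.

1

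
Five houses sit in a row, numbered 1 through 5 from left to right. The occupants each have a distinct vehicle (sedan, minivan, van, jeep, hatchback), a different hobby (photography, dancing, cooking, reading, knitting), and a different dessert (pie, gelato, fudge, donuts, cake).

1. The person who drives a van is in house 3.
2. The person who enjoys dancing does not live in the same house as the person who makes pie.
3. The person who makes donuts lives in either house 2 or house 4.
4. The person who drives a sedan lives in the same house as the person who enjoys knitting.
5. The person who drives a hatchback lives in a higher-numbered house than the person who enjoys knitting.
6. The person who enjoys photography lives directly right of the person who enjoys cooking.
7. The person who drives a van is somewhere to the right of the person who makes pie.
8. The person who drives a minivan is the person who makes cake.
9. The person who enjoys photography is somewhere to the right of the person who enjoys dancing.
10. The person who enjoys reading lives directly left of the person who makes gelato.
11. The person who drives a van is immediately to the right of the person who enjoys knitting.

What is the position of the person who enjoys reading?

The person who drives a van is in house 3 (clue 1).
Clue 11 places the person who enjoys knitting in house 2.
So house 5 gets photography for hobby.
The person who drives a sedan is in house 2 (clue 4).
By clue 6, the person who enjoys cooking is in house 4.
House 3 dessert: only fudge fits.
So house 5 gets cake for dessert.
By clue 8, the person who drives a minivan is in house 5.
That leaves jeep as the vehicle for house 1.
So house 4 gets hatchback for vehicle.
So house 1 gets pie for dessert.
Clue 2 places the person who enjoys dancing in house 3.
House 1 hobby: only reading fits.
Clue 10: the person who makes gelato is in house 2.
The only dessert still possible for house 4 is donuts.
So: house 1 = jeep/reading/pie, house 2 = sedan/knitting/gelato, house 3 = van/dancing/fudge, house 4 = hatchback/cooking/donuts, house 5 = minivan/photography/cake.

1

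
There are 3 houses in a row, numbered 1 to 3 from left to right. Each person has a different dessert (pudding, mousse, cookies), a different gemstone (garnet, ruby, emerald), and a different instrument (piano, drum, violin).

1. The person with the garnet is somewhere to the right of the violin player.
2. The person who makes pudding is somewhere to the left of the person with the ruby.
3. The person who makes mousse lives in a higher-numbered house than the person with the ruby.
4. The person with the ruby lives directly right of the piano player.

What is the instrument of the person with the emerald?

piano

Clue 3 places the person who makes mousse in house 3.
By clue 3, the person with the ruby is in house 2.
Clue 4: the piano player is in house 1.
House 1's gemstone must be emerald (nothing else left).
That leaves garnet as the gemstone for house 3.
The only instrument still possible for house 2 is violin.
House 3 instrument: only drum fits.
By clue 2, the person who makes pudding is in house 1.
So house 2 gets cookies for dessert.
So: house 1 = pudding/emerald/piano, house 2 = cookies/ruby/violin, house 3 = mousse/garnet/drum.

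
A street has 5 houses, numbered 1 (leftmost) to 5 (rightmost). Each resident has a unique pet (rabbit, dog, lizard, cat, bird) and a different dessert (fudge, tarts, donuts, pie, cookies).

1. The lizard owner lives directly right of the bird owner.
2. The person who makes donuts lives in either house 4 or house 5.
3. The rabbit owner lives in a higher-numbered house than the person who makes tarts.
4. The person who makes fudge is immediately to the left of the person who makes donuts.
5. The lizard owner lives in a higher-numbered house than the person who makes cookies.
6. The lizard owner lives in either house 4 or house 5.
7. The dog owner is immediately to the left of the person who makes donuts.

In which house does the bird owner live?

4

House 1's pet must be cat (nothing else left).
That leaves rabbit as the pet for house 2.
The only pet still possible for house 5 is lizard.
The bird owner is in house 4 (clue 1).
Clue 3: the person who makes tarts is in house 1.
So house 3 gets dog for pet.
Clue 7 places the person who makes donuts in house 4.
House 5 dessert: only pie fits.
So house 2 gets cookies for dessert.
So house 3 gets fudge for dessert.
So: house 1 = cat/tarts, house 2 = rabbit/cookies, house 3 = dog/fudge, house 4 = bird/donuts, house 5 = lizard/pie.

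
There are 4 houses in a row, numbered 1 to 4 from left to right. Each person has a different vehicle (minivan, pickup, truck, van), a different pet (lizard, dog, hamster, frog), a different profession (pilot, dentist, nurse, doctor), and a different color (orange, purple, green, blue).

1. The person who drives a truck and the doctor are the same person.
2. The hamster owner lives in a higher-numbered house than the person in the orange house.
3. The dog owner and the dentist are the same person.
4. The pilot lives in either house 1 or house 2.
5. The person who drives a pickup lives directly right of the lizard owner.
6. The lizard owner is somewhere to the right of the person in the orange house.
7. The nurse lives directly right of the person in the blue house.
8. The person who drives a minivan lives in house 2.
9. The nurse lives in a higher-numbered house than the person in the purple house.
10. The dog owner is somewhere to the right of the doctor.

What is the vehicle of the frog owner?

truck

The person who drives a minivan is in house 2 (clue 8).
That leaves frog as the pet for house 1.
That leaves green as the color for house 4.
The person who drives a pickup is narrowed to house 3 or 4; consider each.
Placing it in house 4 leads to a contradiction, so it's in house 3.
From clue 5, the lizard owner must be in house 2.
Clue 6: the person in the orange house is in house 1.
House 1's vehicle must be truck (nothing else left).
House 4's vehicle must be van (nothing else left).
From clue 1, the doctor must be in house 1.
House 2's profession must be pilot (nothing else left).
The dog owner is narrowed to house 3 or 4; consider each.
Placing it in house 4 leads to a contradiction, so it's in house 3.
From clue 3, the dentist must be in house 3.
That leaves hamster as the pet for house 4.
So house 4 gets nurse for profession.
By clue 7, the person in the blue house is in house 3.
So house 2 gets purple for color.
So: house 1 = truck/frog/doctor/orange, house 2 = minivan/lizard/pilot/purple, house 3 = pickup/dog/dentist/blue, house 4 = van/hamster/nurse/green.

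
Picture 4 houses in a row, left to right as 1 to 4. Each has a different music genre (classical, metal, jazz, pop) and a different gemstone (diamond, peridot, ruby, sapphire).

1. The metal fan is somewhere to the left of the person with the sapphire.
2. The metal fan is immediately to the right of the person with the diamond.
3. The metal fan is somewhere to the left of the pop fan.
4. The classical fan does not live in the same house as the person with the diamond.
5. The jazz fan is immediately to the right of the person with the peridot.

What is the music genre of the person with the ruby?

The only music genre still possible for house 1 is classical.
Clue 4: the person with the diamond is in house 2.
By clue 2, the metal fan is in house 3.
The pop fan is in house 4 (clue 3).
So house 2 gets jazz for music genre.
From clue 1, the person with the sapphire must be in house 4.
From clue 5, the person with the peridot must be in house 1.
House 3's gemstone must be ruby (nothing else left).
So: house 1 = classical/peridot, house 2 = jazz/diamond, house 3 = metal/ruby, house 4 = pop/sapphire.

metal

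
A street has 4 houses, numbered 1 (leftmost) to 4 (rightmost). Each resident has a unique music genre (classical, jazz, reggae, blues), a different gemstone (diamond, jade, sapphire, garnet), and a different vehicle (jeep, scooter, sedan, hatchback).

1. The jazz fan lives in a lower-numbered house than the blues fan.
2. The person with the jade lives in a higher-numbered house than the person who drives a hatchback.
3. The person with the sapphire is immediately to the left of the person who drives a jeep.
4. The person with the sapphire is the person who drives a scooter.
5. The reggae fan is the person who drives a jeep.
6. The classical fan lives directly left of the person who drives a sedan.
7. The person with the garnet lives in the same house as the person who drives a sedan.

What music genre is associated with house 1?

classical

The blues fan is narrowed to house 2 or 3 or 4; consider each.
Placing it in house 2 and house 4 leads to a contradiction, so it's in house 3.
So house 4 gets reggae for music genre.
Clue 5 places the person who drives a jeep in house 4.
Clue 3: the person with the sapphire is in house 3.
Clue 4: the person who drives a scooter is in house 3.
That leaves diamond as the gemstone for house 1.
That leaves garnet as the gemstone for house 2.
That leaves jade as the gemstone for house 4.
House 1 vehicle: only hatchback fits.
The only vehicle still possible for house 2 is sedan.
By clue 6, the classical fan is in house 1.
House 2 music genre: only jazz fits.
So: house 1 = classical/diamond/hatchback, house 2 = jazz/garnet/sedan, house 3 = blues/sapphire/scooter, house 4 = reggae/jade/jeep.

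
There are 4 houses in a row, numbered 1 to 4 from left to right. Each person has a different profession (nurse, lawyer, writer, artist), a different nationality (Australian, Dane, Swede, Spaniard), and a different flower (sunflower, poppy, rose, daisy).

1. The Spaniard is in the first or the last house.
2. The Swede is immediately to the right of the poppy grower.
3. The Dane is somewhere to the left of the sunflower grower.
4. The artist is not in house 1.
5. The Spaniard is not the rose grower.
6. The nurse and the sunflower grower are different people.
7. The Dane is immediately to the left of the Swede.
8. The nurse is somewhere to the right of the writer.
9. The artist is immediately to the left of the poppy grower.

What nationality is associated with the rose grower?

Australian

From clue 9, the artist must be in house 2.
Clue 9 places the poppy grower in house 3.
By clue 2, the Swede is in house 4.
Clue 7: the Dane is in house 3.
The only nationality still possible for house 1 is Spaniard.
So house 2 gets Australian for nationality.
The sunflower grower is in house 4 (clue 3).
From clue 6, the nurse must be in house 3.
By clue 8, the writer is in house 1.
House 4's profession must be lawyer (nothing else left).
House 1's flower must be daisy (nothing else left).
House 2 flower: only rose fits.
So: house 1 = writer/Spaniard/daisy, house 2 = artist/Australian/rose, house 3 = nurse/Dane/poppy, house 4 = lawyer/Swede/sunflower.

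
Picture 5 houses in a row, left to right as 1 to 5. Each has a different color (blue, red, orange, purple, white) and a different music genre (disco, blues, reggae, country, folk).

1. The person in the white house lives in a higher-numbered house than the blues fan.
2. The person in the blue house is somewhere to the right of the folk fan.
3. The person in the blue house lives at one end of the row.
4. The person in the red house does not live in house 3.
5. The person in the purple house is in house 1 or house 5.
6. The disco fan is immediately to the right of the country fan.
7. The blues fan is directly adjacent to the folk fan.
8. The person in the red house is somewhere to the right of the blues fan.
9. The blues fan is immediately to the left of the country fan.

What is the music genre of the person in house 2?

The person in the blue house is in house 5 (clue 3).
That leaves purple as the color for house 1.
The person in the red house is narrowed to house 2 or 4; consider each.
Placing it in house 2 leads to a contradiction, so it's in house 4.
That leaves reggae as the music genre for house 5.
So house 4 gets disco for music genre.
Clue 6: the country fan is in house 3.
From clue 9, the blues fan must be in house 2.
That leaves folk as the music genre for house 1.
The person in the white house is in house 3 (clue 1).
House 2 color: only orange fits.
So: house 1 = purple/folk, house 2 = orange/blues, house 3 = white/country, house 4 = red/disco, house 5 = blue/reggae.

blues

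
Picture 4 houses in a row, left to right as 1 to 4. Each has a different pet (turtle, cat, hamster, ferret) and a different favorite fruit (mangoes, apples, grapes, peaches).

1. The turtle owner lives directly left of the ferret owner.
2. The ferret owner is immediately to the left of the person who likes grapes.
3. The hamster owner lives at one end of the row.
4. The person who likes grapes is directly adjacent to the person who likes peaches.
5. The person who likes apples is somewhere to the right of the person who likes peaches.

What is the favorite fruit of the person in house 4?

apples

The only favorite fruit still possible for house 1 is mangoes.
House 2's favorite fruit must be peaches (nothing else left).
The person who likes grapes is in house 3 (clue 4).
So house 4 gets apples for favorite fruit.
From clue 2, the ferret owner must be in house 2.
House 3's pet must be cat (nothing else left).
House 4's pet must be hamster (nothing else left).
That leaves turtle as the pet for house 1.
So: house 1 = turtle/mangoes, house 2 = ferret/peaches, house 3 = cat/grapes, house 4 = hamster/apples.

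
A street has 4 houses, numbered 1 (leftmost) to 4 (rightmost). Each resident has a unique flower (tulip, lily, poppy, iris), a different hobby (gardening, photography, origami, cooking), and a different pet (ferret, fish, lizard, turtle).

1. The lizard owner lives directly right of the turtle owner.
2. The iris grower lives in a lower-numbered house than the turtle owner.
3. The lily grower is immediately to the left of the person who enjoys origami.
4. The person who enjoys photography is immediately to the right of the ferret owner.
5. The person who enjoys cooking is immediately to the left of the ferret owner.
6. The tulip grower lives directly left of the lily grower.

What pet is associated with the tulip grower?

The only flower still possible for house 4 is poppy.
The only pet still possible for house 1 is fish.
House 4's pet must be lizard (nothing else left).
By clue 1, the turtle owner is in house 3.
The only flower still possible for house 3 is lily.
So house 2 gets ferret for pet.
Clue 3 places the person who enjoys origami in house 4.
From clue 4, the person who enjoys photography must be in house 3.
The person who enjoys cooking is in house 1 (clue 5).
From clue 6, the tulip grower must be in house 2.
That leaves iris as the flower for house 1.
House 2 hobby: only gardening fits.
So: house 1 = iris/cooking/fish, house 2 = tulip/gardening/ferret, house 3 = lily/photography/turtle, house 4 = poppy/origami/lizard.

ferret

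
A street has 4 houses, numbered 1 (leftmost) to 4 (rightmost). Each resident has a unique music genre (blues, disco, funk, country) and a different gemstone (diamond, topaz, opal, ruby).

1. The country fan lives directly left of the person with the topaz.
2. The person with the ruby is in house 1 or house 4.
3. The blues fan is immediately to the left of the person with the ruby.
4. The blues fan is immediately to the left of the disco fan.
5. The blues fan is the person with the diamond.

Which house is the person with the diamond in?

The blues fan is in house 3 (clue 3).
By clue 3, the person with the ruby is in house 4.
Clue 4 places the disco fan in house 4.
By clue 5, the person with the diamond is in house 3.
The only gemstone still possible for house 1 is opal.
House 2 gemstone: only topaz fits.
Clue 1: the country fan is in house 1.
So house 2 gets funk for music genre.
So: house 1 = country/opal, house 2 = funk/topaz, house 3 = blues/diamond, house 4 = disco/ruby.

3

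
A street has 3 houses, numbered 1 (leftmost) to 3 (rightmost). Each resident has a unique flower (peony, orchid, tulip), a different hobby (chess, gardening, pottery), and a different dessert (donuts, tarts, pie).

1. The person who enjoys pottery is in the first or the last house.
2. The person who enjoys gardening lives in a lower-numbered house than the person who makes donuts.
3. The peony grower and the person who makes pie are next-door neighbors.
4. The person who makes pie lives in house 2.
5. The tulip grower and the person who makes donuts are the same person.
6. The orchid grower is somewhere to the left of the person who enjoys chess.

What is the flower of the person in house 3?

tulip

By clue 4, the person who makes pie is in house 2.
That leaves tarts as the dessert for house 1.
The only dessert still possible for house 3 is donuts.
Clue 5: the tulip grower is in house 3.
House 2 flower: only orchid fits.
From clue 6, the person who enjoys chess must be in house 3.
House 1 flower: only peony fits.
So house 1 gets pottery for hobby.
House 2's hobby must be gardening (nothing else left).
So: house 1 = peony/pottery/tarts, house 2 = orchid/gardening/pie, house 3 = tulip/chess/donuts.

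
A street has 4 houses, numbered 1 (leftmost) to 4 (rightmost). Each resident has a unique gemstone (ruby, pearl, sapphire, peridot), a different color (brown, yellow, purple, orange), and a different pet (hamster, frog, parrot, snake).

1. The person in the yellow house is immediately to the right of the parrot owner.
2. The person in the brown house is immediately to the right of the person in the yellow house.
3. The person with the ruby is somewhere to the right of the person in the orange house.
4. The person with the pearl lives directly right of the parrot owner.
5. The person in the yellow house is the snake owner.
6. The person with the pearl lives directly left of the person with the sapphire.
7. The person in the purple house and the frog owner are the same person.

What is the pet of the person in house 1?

So house 1 gets peridot for gemstone.
The person with the pearl is narrowed to house 2 or 3; consider each.
Placing it in house 3 leads to a contradiction, so it's in house 2.
From clue 4, the parrot owner must be in house 1.
Clue 6: the person with the sapphire is in house 3.
House 4 gemstone: only ruby fits.
Clue 1: the person in the yellow house is in house 2.
By clue 2, the person in the brown house is in house 3.
Clue 5 places the snake owner in house 2.
House 1 color: only orange fits.
House 4 color: only purple fits.
By clue 7, the frog owner is in house 4.
So house 3 gets hamster for pet.
So: house 1 = peridot/orange/parrot, house 2 = pearl/yellow/snake, house 3 = sapphire/brown/hamster, house 4 = ruby/purple/frog.

parrot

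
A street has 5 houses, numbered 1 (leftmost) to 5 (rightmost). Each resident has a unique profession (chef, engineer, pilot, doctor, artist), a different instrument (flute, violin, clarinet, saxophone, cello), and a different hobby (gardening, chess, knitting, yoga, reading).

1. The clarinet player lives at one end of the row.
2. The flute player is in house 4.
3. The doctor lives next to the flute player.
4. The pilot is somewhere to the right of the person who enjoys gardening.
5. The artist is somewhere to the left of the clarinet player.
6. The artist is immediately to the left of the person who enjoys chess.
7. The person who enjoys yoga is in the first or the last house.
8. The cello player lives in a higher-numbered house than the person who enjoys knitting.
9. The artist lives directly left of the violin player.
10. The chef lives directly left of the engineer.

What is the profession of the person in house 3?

engineer

From clue 2, the flute player must be in house 4.
By clue 5, the clarinet player is in house 5.
The only instrument still possible for house 1 is saxophone.
The artist is narrowed to house 1 or 2; consider each.
Placing it in house 2 leads to a contradiction, so it's in house 1.
The person who enjoys chess is in house 2 (clue 6).
From clue 9, the violin player must be in house 2.
House 3 instrument: only cello fits.
So house 1 gets knitting for hobby.
That leaves yoga as the hobby for house 5.
House 2 profession: only chef fits.
Clue 10: the engineer is in house 3.
That leaves pilot as the profession for house 4.
House 5 profession: only doctor fits.
From clue 4, the person who enjoys gardening must be in house 3.
That leaves reading as the hobby for house 4.
So: house 1 = artist/saxophone/knitting, house 2 = chef/violin/chess, house 3 = engineer/cello/gardening, house 4 = pilot/flute/reading, house 5 = doctor/clarinet/yoga.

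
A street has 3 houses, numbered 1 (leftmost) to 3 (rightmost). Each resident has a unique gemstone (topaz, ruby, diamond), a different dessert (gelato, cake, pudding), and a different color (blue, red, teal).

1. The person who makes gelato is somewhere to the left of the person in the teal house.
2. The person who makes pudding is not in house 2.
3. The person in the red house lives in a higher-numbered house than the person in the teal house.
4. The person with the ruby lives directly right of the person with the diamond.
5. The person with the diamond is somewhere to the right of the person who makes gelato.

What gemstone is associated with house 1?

topaz

By clue 3, the person in the red house is in house 3.
The person in the teal house is in house 2 (clue 3).
From clue 5, the person with the diamond must be in house 2.
The person who makes gelato is in house 1 (clue 5).
That leaves topaz as the gemstone for house 1.
House 3's gemstone must be ruby (nothing else left).
House 2's dessert must be cake (nothing else left).
House 3 dessert: only pudding fits.
House 1's color must be blue (nothing else left).
So: house 1 = topaz/gelato/blue, house 2 = diamond/cake/teal, house 3 = ruby/pudding/red.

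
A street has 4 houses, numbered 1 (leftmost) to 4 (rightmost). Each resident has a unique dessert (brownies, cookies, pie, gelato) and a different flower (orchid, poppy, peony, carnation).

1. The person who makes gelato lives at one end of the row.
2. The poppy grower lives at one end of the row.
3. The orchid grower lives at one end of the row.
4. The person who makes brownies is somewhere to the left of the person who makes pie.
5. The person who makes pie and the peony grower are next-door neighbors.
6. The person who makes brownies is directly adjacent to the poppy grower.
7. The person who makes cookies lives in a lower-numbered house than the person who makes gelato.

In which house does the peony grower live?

2

By clue 7, the person who makes gelato is in house 4.
House 1's dessert must be cookies (nothing else left).
From clue 4, the person who makes brownies must be in house 2.
From clue 4, the person who makes pie must be in house 3.
By clue 6, the poppy grower is in house 1.
So house 3 gets carnation for flower.
The only flower still possible for house 2 is peony.
House 4 flower: only orchid fits.
So: house 1 = cookies/poppy, house 2 = brownies/peony, house 3 = pie/carnation, house 4 = gelato/orchid.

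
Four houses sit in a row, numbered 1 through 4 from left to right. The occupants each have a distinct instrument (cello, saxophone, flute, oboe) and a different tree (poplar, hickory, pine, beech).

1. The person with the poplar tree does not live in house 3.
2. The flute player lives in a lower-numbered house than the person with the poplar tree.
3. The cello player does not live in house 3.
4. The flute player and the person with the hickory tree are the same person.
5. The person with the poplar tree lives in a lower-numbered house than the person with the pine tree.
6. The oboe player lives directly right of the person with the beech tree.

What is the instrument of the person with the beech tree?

From clue 5, the person with the poplar tree must be in house 2.
The only tree still possible for house 4 is pine.
Clue 2: the flute player is in house 1.
From clue 4, the person with the hickory tree must be in house 1.
House 3 instrument: only saxophone fits.
The only tree still possible for house 3 is beech.
From clue 6, the oboe player must be in house 4.
House 2's instrument must be cello (nothing else left).
So: house 1 = flute/hickory, house 2 = cello/poplar, house 3 = saxophone/beech, house 4 = oboe/pine.

saxophone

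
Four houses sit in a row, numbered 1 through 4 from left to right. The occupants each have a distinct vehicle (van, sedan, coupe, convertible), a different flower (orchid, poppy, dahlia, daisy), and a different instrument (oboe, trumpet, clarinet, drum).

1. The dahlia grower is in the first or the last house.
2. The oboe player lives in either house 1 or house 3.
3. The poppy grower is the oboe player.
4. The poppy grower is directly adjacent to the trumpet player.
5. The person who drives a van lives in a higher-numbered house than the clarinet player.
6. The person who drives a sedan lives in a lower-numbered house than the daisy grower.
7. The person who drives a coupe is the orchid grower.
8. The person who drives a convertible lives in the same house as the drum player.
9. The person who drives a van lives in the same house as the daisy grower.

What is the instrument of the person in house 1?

The dahlia grower is narrowed to house 1 or 4; consider each.
Placing it in house 4 leads to a contradiction, so it's in house 1.
Clue 3 places the oboe player in house 3.
The only flower still possible for house 3 is poppy.
House 3 vehicle: only sedan fits.
From clue 6, the daisy grower must be in house 4.
Clue 9: the person who drives a van is in house 4.
That leaves convertible as the vehicle for house 1.
House 2's vehicle must be coupe (nothing else left).
House 2's flower must be orchid (nothing else left).
The drum player is in house 1 (clue 8).
The only instrument still possible for house 4 is trumpet.
House 2 instrument: only clarinet fits.
So: house 1 = convertible/dahlia/drum, house 2 = coupe/orchid/clarinet, house 3 = sedan/poppy/oboe, house 4 = van/daisy/trumpet.

drum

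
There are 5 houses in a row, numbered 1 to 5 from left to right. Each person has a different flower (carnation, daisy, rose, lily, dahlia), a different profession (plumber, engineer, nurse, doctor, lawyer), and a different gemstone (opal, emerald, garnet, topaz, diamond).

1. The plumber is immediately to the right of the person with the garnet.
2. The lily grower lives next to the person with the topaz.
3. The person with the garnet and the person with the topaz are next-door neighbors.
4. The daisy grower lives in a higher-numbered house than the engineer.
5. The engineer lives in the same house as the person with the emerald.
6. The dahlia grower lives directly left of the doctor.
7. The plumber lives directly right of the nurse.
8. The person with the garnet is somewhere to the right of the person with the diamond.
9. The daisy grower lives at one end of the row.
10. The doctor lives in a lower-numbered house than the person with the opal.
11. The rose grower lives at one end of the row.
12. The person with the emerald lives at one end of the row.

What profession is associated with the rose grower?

engineer

By clue 9, the daisy grower is in house 5.
Clue 12: the person with the emerald is in house 1.
That leaves rose as the flower for house 1.
Clue 5 places the engineer in house 1.
That leaves lawyer as the profession for house 2.
That leaves plumber as the profession for house 5.
Clue 1 places the person with the garnet in house 4.
From clue 7, the nurse must be in house 4.
House 3 profession: only doctor fits.
That leaves diamond as the gemstone for house 2.
House 3's gemstone must be topaz (nothing else left).
House 5 gemstone: only opal fits.
By clue 6, the dahlia grower is in house 2.
So house 3 gets carnation for flower.
So house 4 gets lily for flower.
So: house 1 = rose/engineer/emerald, house 2 = dahlia/lawyer/diamond, house 3 = carnation/doctor/topaz, house 4 = lily/nurse/garnet, house 5 = daisy/plumber/opal.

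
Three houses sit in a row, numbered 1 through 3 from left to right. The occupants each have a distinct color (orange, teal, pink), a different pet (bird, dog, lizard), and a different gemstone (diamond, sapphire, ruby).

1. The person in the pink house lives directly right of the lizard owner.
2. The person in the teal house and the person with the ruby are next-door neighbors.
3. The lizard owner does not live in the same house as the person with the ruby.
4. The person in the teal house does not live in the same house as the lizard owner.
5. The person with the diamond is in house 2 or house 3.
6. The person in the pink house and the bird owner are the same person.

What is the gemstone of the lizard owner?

sapphire

The person in the pink house is narrowed to house 2 or 3; consider each.
Placing it in house 3 leads to a contradiction, so it's in house 2.
Clue 1 places the lizard owner in house 1.
The bird owner is in house 2 (clue 6).
So house 1 gets orange for color.
So house 3 gets teal for color.
So house 3 gets dog for pet.
The only gemstone still possible for house 1 is sapphire.
Clue 2: the person with the ruby is in house 2.
House 3 gemstone: only diamond fits.
So: house 1 = orange/lizard/sapphire, house 2 = pink/bird/ruby, house 3 = teal/dog/diamond.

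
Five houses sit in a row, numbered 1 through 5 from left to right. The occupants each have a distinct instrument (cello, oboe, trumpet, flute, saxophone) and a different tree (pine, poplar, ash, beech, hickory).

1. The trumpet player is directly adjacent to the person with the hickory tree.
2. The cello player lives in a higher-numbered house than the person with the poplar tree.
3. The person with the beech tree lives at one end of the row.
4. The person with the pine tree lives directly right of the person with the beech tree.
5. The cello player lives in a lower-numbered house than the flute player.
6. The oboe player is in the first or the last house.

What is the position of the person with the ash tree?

Clue 4: the person with the pine tree is in house 2.
Clue 4 places the person with the beech tree in house 1.
By clue 2, the cello player is in house 4.
The person with the poplar tree is in house 3 (clue 2).
Clue 5: the flute player is in house 5.
From clue 1, the trumpet player must be in house 3.
Clue 1: the person with the hickory tree is in house 4.
House 1's instrument must be oboe (nothing else left).
House 2 instrument: only saxophone fits.
The only tree still possible for house 5 is ash.
So: house 1 = oboe/beech, house 2 = saxophone/pine, house 3 = trumpet/poplar, house 4 = cello/hickory, house 5 = flute/ash.

5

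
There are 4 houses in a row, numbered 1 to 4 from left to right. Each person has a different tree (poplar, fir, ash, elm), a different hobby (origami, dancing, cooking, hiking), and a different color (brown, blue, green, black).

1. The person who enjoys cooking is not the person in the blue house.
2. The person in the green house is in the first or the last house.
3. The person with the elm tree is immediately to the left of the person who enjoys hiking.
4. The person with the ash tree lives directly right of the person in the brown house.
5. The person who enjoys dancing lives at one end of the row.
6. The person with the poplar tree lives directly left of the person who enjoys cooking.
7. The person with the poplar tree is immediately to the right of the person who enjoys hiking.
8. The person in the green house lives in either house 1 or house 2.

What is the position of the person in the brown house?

3

The person with the poplar tree is in house 3 (clue 7).
By clue 7, the person who enjoys hiking is in house 2.
By clue 8, the person in the green house is in house 1.
By clue 3, the person with the elm tree is in house 1.
The person with the ash tree is in house 4 (clue 4).
Clue 4: the person in the brown house is in house 3.
Clue 6 places the person who enjoys cooking in house 4.
House 2's tree must be fir (nothing else left).
House 3 hobby: only origami fits.
Clue 1 places the person in the blue house in house 2.
That leaves dancing as the hobby for house 1.
House 4 color: only black fits.
So: house 1 = elm/dancing/green, house 2 = fir/hiking/blue, house 3 = poplar/origami/brown, house 4 = ash/cooking/black.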